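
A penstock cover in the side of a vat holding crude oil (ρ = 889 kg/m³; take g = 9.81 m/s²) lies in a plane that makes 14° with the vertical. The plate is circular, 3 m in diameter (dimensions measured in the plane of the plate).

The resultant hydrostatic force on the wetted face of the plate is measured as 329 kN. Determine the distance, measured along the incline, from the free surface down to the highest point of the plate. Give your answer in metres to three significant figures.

γ = ρg = 889 × 9.81 / 1000 = 8.72109 kN/m³.
A = π(1.5)² = 7.06858 m².
From F = γ·h_c·A, the centroid depth is h_c = 329/(8.72109 × 7.06858) = 5.33695 m.
The plate makes 14° with the vertical, i.e. θ = 90° − 14° = 76° to the horizontal. Measuring y along the incline from the free-surface line, vertical depth h = y·sinθ with sinθ = 0.970296.
Along the incline, y_c = h_c/sinθ = 5.33695/0.970296 = 5.50033 m.
The centroid is at the centre, 1.5 m below the top of the plate, so the highest point sits at y_top = 5.50033 − 1.5 = 4.00033 m along the incline.

y_top ≈ 4.00 m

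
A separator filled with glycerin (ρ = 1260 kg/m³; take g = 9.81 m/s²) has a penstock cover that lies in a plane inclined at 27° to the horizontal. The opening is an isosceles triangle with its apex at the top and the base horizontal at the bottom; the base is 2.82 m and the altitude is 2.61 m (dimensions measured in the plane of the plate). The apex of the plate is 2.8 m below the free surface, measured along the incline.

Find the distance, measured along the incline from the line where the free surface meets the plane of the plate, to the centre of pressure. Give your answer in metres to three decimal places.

γ = ρg = 1260 × 9.81 / 1000 = 12.3606 kN/m³.
Let θ = 27° be the plate's angle to the horizontal; measure y along the incline from where the plane meets the free surface. Vertical depth h = y·sinθ with sinθ = 0.453990.
With the apex up, the centroid sits 2h/3 = 2 × 2.61/3 = 1.74 m below the apex, so y_c = 2.8 + 1.74 = 4.54 m and h_c = 4.54 × 0.453990 = 2.06111 m.
A = ½ × 2.82 × 2.61 = 3.6801 m².
Resultant F = γ·h_c·A = 12.3606 × 2.06111 × 3.6801 = 93.7563 kN.
I_c = b·h³/36 = 2.82 × 2.61³/36 = 1.39273 m⁴.
Centre of pressure: y_p = y_c + I_c/(y_c·A) = 4.54 + 1.39273/(4.54 × 3.6801) = 4.54 + 0.0833588 = 4.62336 m along the plane.

y_p = 4.623 m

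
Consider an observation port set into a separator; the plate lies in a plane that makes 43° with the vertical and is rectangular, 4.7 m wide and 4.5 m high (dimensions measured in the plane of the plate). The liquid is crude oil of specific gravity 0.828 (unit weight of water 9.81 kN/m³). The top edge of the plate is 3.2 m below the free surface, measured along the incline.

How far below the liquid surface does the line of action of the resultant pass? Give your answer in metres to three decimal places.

h_p = 4.212 m

γ = 0.828 × 9.81 = 8.12268 kN/m³.
The plate makes 43° with the vertical, i.e. θ = 90° − 43° = 47° to the horizontal. Measuring y along the incline from the free-surface line, vertical depth h = y·sinθ with sinθ = 0.731354.
The centroid lies 4.5/2 = 2.25 m below the top edge, so y_c = 3.2 + 2.25 = 5.45 m and h_c = 5.45 × 0.731354 = 3.98588 m.
A = 4.7 × 4.5 = 21.15 m².
Resultant F = γ·h_c·A = 8.12268 × 3.98588 × 21.15 = 684.753 kN.
I_c = b·h³/12 = 4.7 × 4.5³/12 = 35.6906 m⁴.
Centre of pressure: y_p = y_c + I_c/(y_c·A) = 5.45 + 35.6906/(5.45 × 21.15) = 5.45 + 0.309633 = 5.75963 m along the plane.
Vertically, h_p = y_p·sinθ = 5.75963 × 0.731354 = 4.21233 m.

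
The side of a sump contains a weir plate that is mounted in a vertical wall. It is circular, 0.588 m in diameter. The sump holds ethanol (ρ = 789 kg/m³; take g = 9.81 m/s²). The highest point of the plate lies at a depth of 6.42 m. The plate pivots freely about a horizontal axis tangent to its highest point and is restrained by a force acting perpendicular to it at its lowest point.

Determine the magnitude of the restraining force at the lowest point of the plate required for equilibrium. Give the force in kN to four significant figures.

P ≈ 7.133 kN

γ = ρg = 789 × 9.81 / 1000 = 7.74009 kN/m³.
The centroid is at the centre, 0.294 m below the top of the plate, so the centroid depth is h_c = 6.42 + 0.294 = 6.714 m.
A = π(0.294)² = 0.271547 m².
Resultant F = γ·h_c·A = 7.74009 × 6.714 × 0.271547 = 14.1115 kN.
I_c = πr⁴/4 = π × 0.294⁴/4 = 0.00586785 m⁴.
Centre of pressure: y_p = y_c + I_c/(y_c·A) = 6.714 + 0.00586785/(6.714 × 0.271547) = 6.714 + 0.00321849 = 6.71722 m along the plane.
The resultant acts 0.294 + 0.00321849 = 0.297218 m (along the plate) below the hinge at the top edge, so the moment about the hinge is M = F × 0.297218 = 14.1115 × 0.297218 = 4.19419 kN·m.
A normal force at the bottom, 0.588 m from the hinge, must supply this moment: P = 4.19419/0.588 = 7.13298 kN.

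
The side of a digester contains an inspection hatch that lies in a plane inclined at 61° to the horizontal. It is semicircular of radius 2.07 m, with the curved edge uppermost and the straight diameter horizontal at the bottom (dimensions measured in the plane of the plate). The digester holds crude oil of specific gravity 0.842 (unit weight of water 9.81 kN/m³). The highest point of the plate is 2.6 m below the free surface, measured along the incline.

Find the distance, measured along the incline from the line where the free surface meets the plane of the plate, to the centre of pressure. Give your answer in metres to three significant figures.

y_p = 3.87 m

γ = 0.842 × 9.81 = 8.26002 kN/m³.
Let θ = 61° be the plate's angle to the horizontal; measure y along the incline from where the plane meets the free surface. Vertical depth h = y·sinθ with sinθ = 0.874620.
The centroid lies 4r/(3π) = 0.878535 m above the diameter, so r − 4r/(3π) = 2.07 − 0.878535 = 1.19146 m below the topmost point, so y_c = 2.6 + 1.19146 = 3.79146 m and h_c = 3.79146 × 0.874620 = 3.31609 m.
A = πr²/2 = π × 2.07²/2 = 6.73071 m².
Resultant F = γ·h_c·A = 8.26002 × 3.31609 × 6.73071 = 184.361 kN.
I_c = (π/8 − 8/(9π))·r⁴ = 0.109757 × 2.07⁴ = 2.01518 m⁴.
Centre of pressure: y_p = y_c + I_c/(y_c·A) = 3.79146 + 2.01518/(3.79146 × 6.73071) = 3.79146 + 0.0789672 = 3.87043 m along the plane.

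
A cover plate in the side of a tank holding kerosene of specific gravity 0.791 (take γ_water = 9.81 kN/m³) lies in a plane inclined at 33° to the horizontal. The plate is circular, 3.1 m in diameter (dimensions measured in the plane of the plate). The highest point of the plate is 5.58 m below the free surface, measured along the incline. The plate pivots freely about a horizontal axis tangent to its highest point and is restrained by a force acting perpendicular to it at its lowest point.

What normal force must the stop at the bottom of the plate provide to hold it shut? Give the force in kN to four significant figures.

γ = 0.791 × 9.81 = 7.75971 kN/m³.
Let θ = 33° be the plate's angle to the horizontal; measure y along the incline from where the plane meets the free surface. Vertical depth h = y·sinθ with sinθ = 0.544639.
The centroid is at the centre, 1.55 m below the top of the plate, so y_c = 5.58 + 1.55 = 7.13 m and h_c = 7.13 × 0.544639 = 3.88328 m.
A = π(1.55)² = 7.54768 m².
Resultant F = γ·h_c·A = 7.75971 × 3.88328 × 7.54768 = 227.435 kN.
I_c = πr⁴/4 = π × 1.55⁴/4 = 4.53332 m⁴.
Centre of pressure: y_p = y_c + I_c/(y_c·A) = 7.13 + 4.53332/(7.13 × 7.54768) = 7.13 + 0.084239 = 7.21424 m along the plane.
The resultant acts 1.55 + 0.084239 = 1.63424 m (along the plate) below the hinge at the top edge, so the moment about the hinge is M = F × 1.63424 = 227.435 × 1.63424 = 371.683 kN·m.
A normal force at the bottom, 3.1 m from the hinge, must supply this moment: P = 371.683/3.1 = 119.898 kN.

P ≈ 119.9 kN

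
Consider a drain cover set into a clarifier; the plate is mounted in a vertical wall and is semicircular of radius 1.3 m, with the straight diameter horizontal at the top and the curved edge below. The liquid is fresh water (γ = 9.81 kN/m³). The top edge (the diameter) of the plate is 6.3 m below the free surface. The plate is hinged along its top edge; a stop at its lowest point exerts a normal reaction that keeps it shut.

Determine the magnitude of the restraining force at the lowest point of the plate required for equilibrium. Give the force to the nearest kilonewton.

P ≈ 78 kN

γ = 9.81 kN/m³.
The centroid of a semicircle lies 4r/(3π) = 0.551737 m from the diameter, here below the top edge, so the centroid depth is h_c = 6.3 + 0.551737 = 6.85174 m.
A = πr²/2 = π × 1.3²/2 = 2.65465 m².
Resultant F = γ·h_c·A = 9.81 × 6.85174 × 2.65465 = 178.434 kN.
I_c = (π/8 − 8/(9π))·r⁴ = 0.109757 × 1.3⁴ = 0.313477 m⁴.
Centre of pressure: y_p = y_c + I_c/(y_c·A) = 6.85174 + 0.313477/(6.85174 × 2.65465) = 6.85174 + 0.0172345 = 6.86897 m along the plane.
The resultant acts 0.551737 + 0.0172345 = 0.568972 m (along the plate) below the hinge at the top edge, so the moment about the hinge is M = F × 0.568972 = 178.434 × 0.568972 = 101.524 kN·m.
A normal force at the bottom, 1.3 m from the hinge, must supply this moment: P = 101.524/1.3 = 78.0954 kN.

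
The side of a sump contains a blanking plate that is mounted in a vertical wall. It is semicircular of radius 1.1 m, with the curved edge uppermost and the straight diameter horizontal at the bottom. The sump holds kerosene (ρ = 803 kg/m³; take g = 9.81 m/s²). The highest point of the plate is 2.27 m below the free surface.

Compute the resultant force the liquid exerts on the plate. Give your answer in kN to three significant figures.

F ≈ 43.5 kN

γ = ρg = 803 × 9.81 / 1000 = 7.87743 kN/m³.
The centroid lies 4r/(3π) = 0.466854 m above the diameter, so r − 4r/(3π) = 1.1 − 0.466854 = 0.633146 m below the topmost point, so the centroid depth is h_c = 2.27 + 0.633146 = 2.90315 m.
A = πr²/2 = π × 1.1²/2 = 1.90066 m².
Resultant F = γ·h_c·A = 7.87743 × 2.90315 × 1.90066 = 43.4669 kN.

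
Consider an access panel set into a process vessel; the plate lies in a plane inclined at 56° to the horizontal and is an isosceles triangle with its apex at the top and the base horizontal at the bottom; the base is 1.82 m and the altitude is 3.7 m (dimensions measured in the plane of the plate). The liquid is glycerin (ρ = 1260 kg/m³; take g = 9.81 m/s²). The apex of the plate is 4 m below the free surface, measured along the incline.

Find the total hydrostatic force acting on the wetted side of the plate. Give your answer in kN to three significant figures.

γ = ρg = 1260 × 9.81 / 1000 = 12.3606 kN/m³.
Let θ = 56° be the plate's angle to the horizontal; measure y along the incline from where the plane meets the free surface. Vertical depth h = y·sinθ with sinθ = 0.829038.
With the apex up, the centroid sits 2h/3 = 2 × 3.7/3 = 2.46667 m below the apex, so y_c = 4 + 2.46667 = 6.46667 m and h_c = 6.46667 × 0.829038 = 5.36112 m.
A = ½ × 1.82 × 3.7 = 3.367 m².
Resultant F = γ·h_c·A = 12.3606 × 5.36112 × 3.367 = 223.12 kN.

F ≈ 223 kN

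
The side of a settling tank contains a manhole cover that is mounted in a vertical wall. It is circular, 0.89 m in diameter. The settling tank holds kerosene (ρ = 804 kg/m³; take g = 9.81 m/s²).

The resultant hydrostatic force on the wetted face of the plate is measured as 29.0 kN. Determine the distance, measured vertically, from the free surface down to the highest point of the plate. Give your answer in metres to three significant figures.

d_top ≈ 5.47 m

γ = ρg = 804 × 9.81 / 1000 = 7.88724 kN/m³.
A = π(0.445)² = 0.622114 m².
From F = γ·h_c·A, the centroid depth is h_c = 29.0/(7.88724 × 0.622114) = 5.91021 m.
The centroid is at the centre, 0.445 m below the top of the plate, so the highest point sits at h_top = 5.91021 − 0.445 = 5.46521 m below the surface.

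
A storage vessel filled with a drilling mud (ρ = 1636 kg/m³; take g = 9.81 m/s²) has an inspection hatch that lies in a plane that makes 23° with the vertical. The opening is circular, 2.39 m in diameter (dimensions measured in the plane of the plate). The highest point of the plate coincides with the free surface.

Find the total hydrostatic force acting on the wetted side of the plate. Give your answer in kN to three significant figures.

F ≈ 79.2 kN

γ = ρg = 1636 × 9.81 / 1000 = 16.04916 kN/m³.
The plate makes 23° with the vertical, i.e. θ = 90° − 23° = 67° to the horizontal. Measuring y along the incline from the free-surface line, vertical depth h = y·sinθ with sinθ = 0.920505.
The centroid is at the centre, 1.195 m below the top of the plate, so y_c = 1.195 m and h_c = 1.195 × 0.920505 = 1.1 m.
A = π(1.195)² = 4.48627 m².
Resultant F = γ·h_c·A = 16.04916 × 1.1 × 4.48627 = 79.201 kN.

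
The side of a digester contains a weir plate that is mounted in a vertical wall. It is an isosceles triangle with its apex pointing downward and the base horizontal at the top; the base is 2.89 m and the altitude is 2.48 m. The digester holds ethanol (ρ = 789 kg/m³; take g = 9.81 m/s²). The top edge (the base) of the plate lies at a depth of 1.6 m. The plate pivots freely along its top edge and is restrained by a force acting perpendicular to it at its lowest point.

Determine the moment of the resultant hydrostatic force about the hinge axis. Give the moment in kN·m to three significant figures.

M ≈ 65.1 kN·m

γ = ρg = 789 × 9.81 / 1000 = 7.74009 kN/m³.
With the apex down, the centroid sits h/3 = 2.48/3 = 0.826667 m below the base (the top edge), so the centroid depth is h_c = 1.6 + 0.826667 = 2.42667 m.
A = ½ × 2.89 × 2.48 = 3.5836 m².
Resultant F = γ·h_c·A = 7.74009 × 2.42667 × 3.5836 = 67.3095 kN.
I_c = b·h³/36 = 2.89 × 2.48³/36 = 1.22448 m⁴.
Centre of pressure: y_p = y_c + I_c/(y_c·A) = 2.42667 + 1.22448/(2.42667 × 3.5836) = 2.42667 + 0.140806 = 2.56748 m along the plane.
The resultant acts 0.826667 + 0.140806 = 0.967473 m (along the plate) below the hinge at the top edge, so the moment about the hinge is M = F × 0.967473 = 67.3095 × 0.967473 = 65.1201 kN·m.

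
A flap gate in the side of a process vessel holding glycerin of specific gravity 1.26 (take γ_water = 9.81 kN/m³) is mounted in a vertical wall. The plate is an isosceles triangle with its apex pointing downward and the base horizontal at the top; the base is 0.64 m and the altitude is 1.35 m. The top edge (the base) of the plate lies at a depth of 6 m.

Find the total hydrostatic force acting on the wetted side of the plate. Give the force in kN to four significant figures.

F ≈ 34.44 kN

γ = 1.26 × 9.81 = 12.3606 kN/m³.
With the apex down, the centroid sits h/3 = 1.35/3 = 0.45 m below the base (the top edge), so the centroid depth is h_c = 6 + 0.45 = 6.45 m.
A = ½ × 0.64 × 1.35 = 0.432 m².
Resultant F = γ·h_c·A = 12.3606 × 6.45 × 0.432 = 34.4416 kN.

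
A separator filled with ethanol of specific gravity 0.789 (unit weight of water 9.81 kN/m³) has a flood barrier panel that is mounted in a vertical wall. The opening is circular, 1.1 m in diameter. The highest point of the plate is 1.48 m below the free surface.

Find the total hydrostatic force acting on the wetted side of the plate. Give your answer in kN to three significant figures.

F ≈ 14.9 kN

γ = 0.789 × 9.81 = 7.74009 kN/m³.
The centroid is at the centre, 0.55 m below the top of the plate, so the centroid depth is h_c = 1.48 + 0.55 = 2.03 m.
A = π(0.55)² = 0.950332 m².
Resultant F = γ·h_c·A = 7.74009 × 2.03 × 0.950332 = 14.932 kN.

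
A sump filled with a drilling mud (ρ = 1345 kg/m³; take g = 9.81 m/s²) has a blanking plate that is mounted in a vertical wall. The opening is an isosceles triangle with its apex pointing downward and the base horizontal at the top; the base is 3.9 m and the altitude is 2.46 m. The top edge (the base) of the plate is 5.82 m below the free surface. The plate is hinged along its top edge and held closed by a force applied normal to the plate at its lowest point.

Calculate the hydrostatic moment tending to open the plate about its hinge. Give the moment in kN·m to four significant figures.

M ≈ 365.9 kN·m

γ = ρg = 1345 × 9.81 / 1000 = 13.19445 kN/m³.
With the apex down, the centroid sits h/3 = 2.46/3 = 0.82 m below the base (the top edge), so the centroid depth is h_c = 5.82 + 0.82 = 6.64 m.
A = ½ × 3.9 × 2.46 = 4.797 m².
Resultant F = γ·h_c·A = 13.19445 × 6.64 × 4.797 = 420.271 kN.
I_c = b·h³/36 = 3.9 × 2.46³/36 = 1.61275 m⁴.
Centre of pressure: y_p = y_c + I_c/(y_c·A) = 6.64 + 1.61275/(6.64 × 4.797) = 6.64 + 0.0506325 = 6.69063 m along the plane.
The resultant acts 0.82 + 0.0506325 = 0.870632 m (along the plate) below the hinge at the top edge, so the moment about the hinge is M = F × 0.870632 = 420.271 × 0.870632 = 365.901 kN·m.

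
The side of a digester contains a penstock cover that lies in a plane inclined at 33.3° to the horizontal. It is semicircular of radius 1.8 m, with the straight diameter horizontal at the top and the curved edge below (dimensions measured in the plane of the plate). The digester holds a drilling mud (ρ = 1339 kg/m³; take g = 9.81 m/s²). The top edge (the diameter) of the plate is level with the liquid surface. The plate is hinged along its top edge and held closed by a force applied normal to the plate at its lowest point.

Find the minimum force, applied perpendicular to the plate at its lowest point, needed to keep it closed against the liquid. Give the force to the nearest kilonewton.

P ≈ 17 kN

γ = ρg = 1339 × 9.81 / 1000 = 13.13559 kN/m³.
Let θ = 33.3° be the plate's angle to the horizontal; measure y along the incline from where the plane meets the free surface. Vertical depth h = y·sinθ with sinθ = 0.549023.
The centroid of a semicircle lies 4r/(3π) = 0.763944 m from the diameter, here below the top edge, so y_c = 0.763944 m and h_c = 0.763944 × 0.549023 = 0.419423 m.
A = πr²/2 = π × 1.8²/2 = 5.08938 m².
Resultant F = γ·h_c·A = 13.13559 × 0.419423 × 5.08938 = 28.0393 kN.
I_c = (π/8 − 8/(9π))·r⁴ = 0.109757 × 1.8⁴ = 1.15219 m⁴.
Centre of pressure: y_p = y_c + I_c/(y_c·A) = 0.763944 + 1.15219/(0.763944 × 5.08938) = 0.763944 + 0.296345 = 1.06029 m along the plane.
The resultant acts 0.763944 + 0.296345 = 1.06029 m (along the plate) below the hinge at the top edge, so the moment about the hinge is M = F × 1.06029 = 28.0393 × 1.06029 = 29.7298 kN·m.
A normal force at the bottom, 1.8 m from the hinge, must supply this moment: P = 29.7298/1.8 = 16.5166 kN.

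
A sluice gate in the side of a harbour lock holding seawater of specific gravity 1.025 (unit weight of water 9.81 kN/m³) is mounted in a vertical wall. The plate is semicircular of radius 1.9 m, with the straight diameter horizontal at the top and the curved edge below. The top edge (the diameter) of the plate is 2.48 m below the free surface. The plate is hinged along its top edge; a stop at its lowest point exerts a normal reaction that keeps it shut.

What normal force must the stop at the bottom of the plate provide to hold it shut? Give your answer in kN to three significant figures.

P ≈ 87.1 kN

γ = 1.025 × 9.81 = 10.05525 kN/m³.
The centroid of a semicircle lies 4r/(3π) = 0.806385 m from the diameter, here below the top edge, so the centroid depth is h_c = 2.48 + 0.806385 = 3.28639 m.
A = πr²/2 = π × 1.9²/2 = 5.67057 m².
Resultant F = γ·h_c·A = 10.05525 × 3.28639 × 5.67057 = 187.387 kN.
I_c = (π/8 − 8/(9π))·r⁴ = 0.109757 × 1.9⁴ = 1.43036 m⁴.
Centre of pressure: y_p = y_c + I_c/(y_c·A) = 3.28639 + 1.43036/(3.28639 × 5.67057) = 3.28639 + 0.0767537 = 3.36314 m along the plane.
The resultant acts 0.806385 + 0.0767537 = 0.883139 m (along the plate) below the hinge at the top edge, so the moment about the hinge is M = F × 0.883139 = 187.387 × 0.883139 = 165.489 kN·m.
A normal force at the bottom, 1.9 m from the hinge, must supply this moment: P = 165.489/1.9 = 87.0995 kN.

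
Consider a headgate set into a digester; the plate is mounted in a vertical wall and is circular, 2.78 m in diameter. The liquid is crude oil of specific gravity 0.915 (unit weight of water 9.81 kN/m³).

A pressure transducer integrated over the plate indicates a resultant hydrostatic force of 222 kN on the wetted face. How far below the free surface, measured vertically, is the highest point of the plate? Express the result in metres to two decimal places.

d_top ≈ 2.68 m

γ = 0.915 × 9.81 = 8.97615 kN/m³.
A = π(1.39)² = 6.06987 m².
From F = γ·h_c·A, the centroid depth is h_c = 222/(8.97615 × 6.06987) = 4.07459 m.
The centroid is at the centre, 1.39 m below the top of the plate, so the highest point sits at h_top = 4.07459 − 1.39 = 2.68459 m below the surface.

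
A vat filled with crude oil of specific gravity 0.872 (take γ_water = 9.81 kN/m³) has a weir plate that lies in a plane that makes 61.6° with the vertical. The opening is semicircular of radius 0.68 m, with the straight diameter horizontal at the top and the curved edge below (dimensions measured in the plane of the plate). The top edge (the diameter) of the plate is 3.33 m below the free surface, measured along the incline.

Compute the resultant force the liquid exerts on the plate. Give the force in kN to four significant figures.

γ = 0.872 × 9.81 = 8.55432 kN/m³.
The plate makes 61.6° with the vertical, i.e. θ = 90° − 61.6° = 28.4° to the horizontal. Measuring y along the incline from the free-surface line, vertical depth h = y·sinθ with sinθ = 0.475624.
The centroid of a semicircle lies 4r/(3π) = 0.288601 m from the diameter, here below the top edge, so y_c = 3.33 + 0.288601 = 3.6186 m and h_c = 3.6186 × 0.475624 = 1.72109 m.
A = πr²/2 = π × 0.68²/2 = 0.726336 m².
Resultant F = γ·h_c·A = 8.55432 × 1.72109 × 0.726336 = 10.6937 kN.

F ≈ 10.69 kN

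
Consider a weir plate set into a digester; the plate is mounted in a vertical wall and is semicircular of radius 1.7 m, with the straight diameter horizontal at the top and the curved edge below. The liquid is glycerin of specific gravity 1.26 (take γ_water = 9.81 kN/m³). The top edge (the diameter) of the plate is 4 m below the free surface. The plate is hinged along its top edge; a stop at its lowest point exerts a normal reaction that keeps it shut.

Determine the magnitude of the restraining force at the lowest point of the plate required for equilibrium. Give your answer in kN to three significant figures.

P ≈ 119 kN

γ = 1.26 × 9.81 = 12.3606 kN/m³.
The centroid of a semicircle lies 4r/(3π) = 0.721502 m from the diameter, here below the top edge, so the centroid depth is h_c = 4 + 0.721502 = 4.7215 m.
A = πr²/2 = π × 1.7²/2 = 4.5396 m².
Resultant F = γ·h_c·A = 12.3606 × 4.7215 × 4.5396 = 264.934 kN.
I_c = (π/8 − 8/(9π))·r⁴ = 0.109757 × 1.7⁴ = 0.916701 m⁴.
Centre of pressure: y_p = y_c + I_c/(y_c·A) = 4.7215 + 0.916701/(4.7215 × 4.5396) = 4.7215 + 0.0427691 = 4.76427 m along the plane.
The resultant acts 0.721502 + 0.0427691 = 0.764271 m (along the plate) below the hinge at the top edge, so the moment about the hinge is M = F × 0.764271 = 264.934 × 0.764271 = 202.481 kN·m.
A normal force at the bottom, 1.7 m from the hinge, must supply this moment: P = 202.481/1.7 = 119.106 kN.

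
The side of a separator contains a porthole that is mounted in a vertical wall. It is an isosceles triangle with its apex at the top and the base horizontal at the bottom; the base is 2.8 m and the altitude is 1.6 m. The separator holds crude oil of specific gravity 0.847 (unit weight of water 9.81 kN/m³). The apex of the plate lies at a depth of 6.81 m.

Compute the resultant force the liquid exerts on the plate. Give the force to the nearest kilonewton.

F ≈ 147 kN

γ = 0.847 × 9.81 = 8.30907 kN/m³.
With the apex up, the centroid sits 2h/3 = 2 × 1.6/3 = 1.06667 m below the apex, so the centroid depth is h_c = 6.81 + 1.06667 = 7.87667 m.
A = ½ × 2.8 × 1.6 = 2.24 m².
Resultant F = γ·h_c·A = 8.30907 × 7.87667 × 2.24 = 146.603 kN.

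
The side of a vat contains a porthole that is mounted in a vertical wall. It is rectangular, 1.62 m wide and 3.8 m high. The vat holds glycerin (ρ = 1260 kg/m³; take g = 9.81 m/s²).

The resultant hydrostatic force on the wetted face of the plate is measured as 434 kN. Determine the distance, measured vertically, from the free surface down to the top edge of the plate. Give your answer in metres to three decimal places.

γ = ρg = 1260 × 9.81 / 1000 = 12.3606 kN/m³.
A = 1.62 × 3.8 = 6.156 m².
From F = γ·h_c·A, the centroid depth is h_c = 434/(12.3606 × 6.156) = 5.70363 m.
The centroid lies 3.8/2 = 1.9 m below the top edge, so the top edge sits at h_top = 5.70363 − 1.9 = 3.80363 m below the surface.

d_top ≈ 3.804 m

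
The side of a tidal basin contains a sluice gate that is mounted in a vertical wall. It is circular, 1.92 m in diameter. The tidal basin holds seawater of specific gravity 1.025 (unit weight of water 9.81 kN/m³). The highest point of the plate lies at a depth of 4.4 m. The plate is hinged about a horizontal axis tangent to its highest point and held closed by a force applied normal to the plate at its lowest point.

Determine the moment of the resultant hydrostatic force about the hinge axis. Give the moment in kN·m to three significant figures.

γ = 1.025 × 9.81 = 10.05525 kN/m³.
The centroid is at the centre, 0.96 m below the top of the plate, so the centroid depth is h_c = 4.4 + 0.96 = 5.36 m.
A = π(0.96)² = 2.89529 m².
Resultant F = γ·h_c·A = 10.05525 × 5.36 × 2.89529 = 156.045 kN.
I_c = πr⁴/4 = π × 0.96⁴/4 = 0.667075 m⁴.
Centre of pressure: y_p = y_c + I_c/(y_c·A) = 5.36 + 0.667075/(5.36 × 2.89529) = 5.36 + 0.0429851 = 5.40299 m along the plane.
The resultant acts 0.96 + 0.0429851 = 1.00299 m (along the plate) below the hinge at the top edge, so the moment about the hinge is M = F × 1.00299 = 156.045 × 1.00299 = 156.512 kN·m.

M ≈ 157 kN·m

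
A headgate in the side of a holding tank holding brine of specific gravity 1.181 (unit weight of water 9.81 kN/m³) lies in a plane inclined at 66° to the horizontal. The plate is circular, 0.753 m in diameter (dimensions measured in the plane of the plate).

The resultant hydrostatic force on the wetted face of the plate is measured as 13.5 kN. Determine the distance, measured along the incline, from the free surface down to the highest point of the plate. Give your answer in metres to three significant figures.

y_top ≈ 2.49 m

γ = 1.181 × 9.81 = 11.58561 kN/m³.
A = π(0.3765)² = 0.445328 m².
From F = γ·h_c·A, the centroid depth is h_c = 13.5/(11.58561 × 0.445328) = 2.61659 m.
Let θ = 66° be the plate's angle to the horizontal; measure y along the incline from where the plane meets the free surface. Vertical depth h = y·sinθ with sinθ = 0.913545.
Along the incline, y_c = h_c/sinθ = 2.61659/0.913545 = 2.86422 m.
The centroid is at the centre, 0.3765 m below the top of the plate, so the highest point sits at y_top = 2.86422 − 0.3765 = 2.48772 m along the incline.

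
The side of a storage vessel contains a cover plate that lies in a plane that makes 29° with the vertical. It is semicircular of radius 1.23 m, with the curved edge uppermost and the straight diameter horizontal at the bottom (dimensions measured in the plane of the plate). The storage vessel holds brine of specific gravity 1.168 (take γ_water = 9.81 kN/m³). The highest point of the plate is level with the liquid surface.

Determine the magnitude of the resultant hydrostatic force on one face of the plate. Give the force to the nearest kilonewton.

F ≈ 17 kN

γ = 1.168 × 9.81 = 11.45808 kN/m³.
The plate makes 29° with the vertical, i.e. θ = 90° − 29° = 61° to the horizontal. Measuring y along the incline from the free-surface line, vertical depth h = y·sinθ with sinθ = 0.874620.
The centroid lies 4r/(3π) = 0.522028 m above the diameter, so r − 4r/(3π) = 1.23 − 0.522028 = 0.707972 m below the topmost point, so y_c = 0.707972 m and h_c = 0.707972 × 0.874620 = 0.619206 m.
A = πr²/2 = π × 1.23²/2 = 2.37646 m².
Resultant F = γ·h_c·A = 11.45808 × 0.619206 × 2.37646 = 16.8608 kN.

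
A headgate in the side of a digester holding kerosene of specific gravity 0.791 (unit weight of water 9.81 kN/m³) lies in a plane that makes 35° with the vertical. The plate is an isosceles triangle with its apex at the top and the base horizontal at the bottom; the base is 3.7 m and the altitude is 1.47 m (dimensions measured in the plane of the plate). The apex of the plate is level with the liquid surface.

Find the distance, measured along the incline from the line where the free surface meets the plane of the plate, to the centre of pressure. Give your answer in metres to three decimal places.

y_p = 1.103 m

γ = 0.791 × 9.81 = 7.75971 kN/m³.
The plate makes 35° with the vertical, i.e. θ = 90° − 35° = 55° to the horizontal. Measuring y along the incline from the free-surface line, vertical depth h = y·sinθ with sinθ = 0.819152.
With the apex up, the centroid sits 2h/3 = 2 × 1.47/3 = 0.98 m below the apex, so y_c = 0.98 m and h_c = 0.98 × 0.819152 = 0.802769 m.
A = ½ × 3.7 × 1.47 = 2.7195 m².
Resultant F = γ·h_c·A = 7.75971 × 0.802769 × 2.7195 = 16.9405 kN.
I_c = b·h³/36 = 3.7 × 1.47³/36 = 0.326476 m⁴.
Centre of pressure: y_p = y_c + I_c/(y_c·A) = 0.98 + 0.326476/(0.98 × 2.7195) = 0.98 + 0.1225 = 1.1025 m along the plane.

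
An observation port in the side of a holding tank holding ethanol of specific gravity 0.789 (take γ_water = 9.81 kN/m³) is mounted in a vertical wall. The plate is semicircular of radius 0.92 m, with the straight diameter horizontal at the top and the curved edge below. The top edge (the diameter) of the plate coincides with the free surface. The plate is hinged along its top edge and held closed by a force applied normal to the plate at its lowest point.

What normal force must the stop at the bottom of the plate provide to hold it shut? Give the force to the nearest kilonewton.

P ≈ 2 kN

γ = 0.789 × 9.81 = 7.74009 kN/m³.
The centroid of a semicircle lies 4r/(3π) = 0.39046 m from the diameter, here below the top edge, so the centroid depth is h_c = 0.39046 m.
A = πr²/2 = π × 0.92²/2 = 1.32952 m².
Resultant F = γ·h_c·A = 7.74009 × 0.39046 × 1.32952 = 4.01807 kN.
I_c = (π/8 − 8/(9π))·r⁴ = 0.109757 × 0.92⁴ = 0.0786291 m⁴.
Centre of pressure: y_p = y_c + I_c/(y_c·A) = 0.39046 + 0.0786291/(0.39046 × 1.32952) = 0.39046 + 0.151465 = 0.541925 m along the plane.
The resultant acts 0.39046 + 0.151465 = 0.541925 m (along the plate) below the hinge at the top edge, so the moment about the hinge is M = F × 0.541925 = 4.01807 × 0.541925 = 2.17749 kN·m.
A normal force at the bottom, 0.92 m from the hinge, must supply this moment: P = 2.17749/0.92 = 2.36684 kN.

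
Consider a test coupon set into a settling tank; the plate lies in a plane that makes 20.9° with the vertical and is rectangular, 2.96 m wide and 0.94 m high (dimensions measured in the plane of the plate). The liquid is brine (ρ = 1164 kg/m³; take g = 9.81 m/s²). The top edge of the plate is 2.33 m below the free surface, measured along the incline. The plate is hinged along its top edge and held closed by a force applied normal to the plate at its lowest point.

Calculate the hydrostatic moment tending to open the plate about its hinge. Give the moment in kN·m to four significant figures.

γ = ρg = 1164 × 9.81 / 1000 = 11.41884 kN/m³.
The plate makes 20.9° with the vertical, i.e. θ = 90° − 20.9° = 69.1° to the horizontal. Measuring y along the incline from the free-surface line, vertical depth h = y·sinθ with sinθ = 0.934204.
The centroid lies 0.94/2 = 0.47 m below the top edge, so y_c = 2.33 + 0.47 = 2.8 m and h_c = 2.8 × 0.934204 = 2.61577 m.
A = 2.96 × 0.94 = 2.7824 m².
Resultant F = γ·h_c·A = 11.41884 × 2.61577 × 2.7824 = 83.1077 kN.
I_c = b·h³/12 = 2.96 × 0.94³/12 = 0.204877 m⁴.
Centre of pressure: y_p = y_c + I_c/(y_c·A) = 2.8 + 0.204877/(2.8 × 2.7824) = 2.8 + 0.0262976 = 2.8263 m along the plane.
The resultant acts 0.47 + 0.0262976 = 0.496298 m (along the plate) below the hinge at the top edge, so the moment about the hinge is M = F × 0.496298 = 83.1077 × 0.496298 = 41.2462 kN·m.

M ≈ 41.25 kN·m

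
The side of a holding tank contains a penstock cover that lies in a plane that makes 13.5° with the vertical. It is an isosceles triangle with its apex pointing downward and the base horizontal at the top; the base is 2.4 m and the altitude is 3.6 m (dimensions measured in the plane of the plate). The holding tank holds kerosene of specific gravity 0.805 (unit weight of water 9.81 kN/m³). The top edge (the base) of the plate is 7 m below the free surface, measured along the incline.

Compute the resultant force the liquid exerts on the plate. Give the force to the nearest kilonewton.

F ≈ 272 kN

γ = 0.805 × 9.81 = 7.89705 kN/m³.
The plate makes 13.5° with the vertical, i.e. θ = 90° − 13.5° = 76.5° to the horizontal. Measuring y along the incline from the free-surface line, vertical depth h = y·sinθ with sinθ = 0.972370.
With the apex down, the centroid sits h/3 = 3.6/3 = 1.2 m below the base (the top edge), so y_c = 7 + 1.2 = 8.2 m and h_c = 8.2 × 0.972370 = 7.97343 m.
A = ½ × 2.4 × 3.6 = 4.32 m².
Resultant F = γ·h_c·A = 7.89705 × 7.97343 × 4.32 = 272.016 kN.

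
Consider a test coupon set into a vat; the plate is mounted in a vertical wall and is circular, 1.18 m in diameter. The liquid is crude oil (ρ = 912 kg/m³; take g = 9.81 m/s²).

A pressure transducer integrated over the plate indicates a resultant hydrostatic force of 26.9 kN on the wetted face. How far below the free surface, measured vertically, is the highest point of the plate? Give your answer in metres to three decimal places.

γ = ρg = 912 × 9.81 / 1000 = 8.94672 kN/m³.
A = π(0.59)² = 1.09359 m².
From F = γ·h_c·A, the centroid depth is h_c = 26.9/(8.94672 × 1.09359) = 2.74937 m.
The centroid is at the centre, 0.59 m below the top of the plate, so the highest point sits at h_top = 2.74937 − 0.59 = 2.15937 m below the surface.

d_top ≈ 2.159 m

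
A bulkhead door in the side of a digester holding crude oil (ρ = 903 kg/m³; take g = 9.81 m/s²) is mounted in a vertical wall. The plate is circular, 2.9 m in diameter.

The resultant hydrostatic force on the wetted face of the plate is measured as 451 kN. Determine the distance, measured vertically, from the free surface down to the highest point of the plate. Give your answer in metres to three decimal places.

γ = ρg = 903 × 9.81 / 1000 = 8.85843 kN/m³.
A = π(1.45)² = 6.6052 m².
From F = γ·h_c·A, the centroid depth is h_c = 451/(8.85843 × 6.6052) = 7.70786 m.
The centroid is at the centre, 1.45 m below the top of the plate, so the highest point sits at h_top = 7.70786 − 1.45 = 6.25786 m below the surface.

d_top ≈ 6.258 m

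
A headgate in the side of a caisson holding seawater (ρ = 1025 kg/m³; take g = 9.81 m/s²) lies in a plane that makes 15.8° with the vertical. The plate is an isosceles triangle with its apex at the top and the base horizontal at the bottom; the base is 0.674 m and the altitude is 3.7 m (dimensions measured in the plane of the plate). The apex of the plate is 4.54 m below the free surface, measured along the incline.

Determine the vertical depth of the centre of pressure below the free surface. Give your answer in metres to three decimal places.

h_p = 6.846 m

γ = ρg = 1025 × 9.81 / 1000 = 10.05525 kN/m³.
The plate makes 15.8° with the vertical, i.e. θ = 90° − 15.8° = 74.2° to the horizontal. Measuring y along the incline from the free-surface line, vertical depth h = y·sinθ with sinθ = 0.962218.
With the apex up, the centroid sits 2h/3 = 2 × 3.7/3 = 2.46667 m below the apex, so y_c = 4.54 + 2.46667 = 7.00667 m and h_c = 7.00667 × 0.962218 = 6.74194 m.
A = ½ × 0.674 × 3.7 = 1.2469 m².
Resultant F = γ·h_c·A = 10.05525 × 6.74194 × 1.2469 = 84.5297 kN.
I_c = b·h³/36 = 0.674 × 3.7³/36 = 0.948337 m⁴.
Centre of pressure: y_p = y_c + I_c/(y_c·A) = 7.00667 + 0.948337/(7.00667 × 1.2469) = 7.00667 + 0.108547 = 7.11522 m along the plane.
Vertically, h_p = y_p·sinθ = 7.11522 × 0.962218 = 6.84639 m.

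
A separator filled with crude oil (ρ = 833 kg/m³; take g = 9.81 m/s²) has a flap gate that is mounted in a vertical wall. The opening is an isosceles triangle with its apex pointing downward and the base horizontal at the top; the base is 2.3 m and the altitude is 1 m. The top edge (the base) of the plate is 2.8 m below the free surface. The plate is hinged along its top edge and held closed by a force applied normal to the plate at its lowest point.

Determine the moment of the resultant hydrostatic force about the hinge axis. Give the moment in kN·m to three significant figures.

M ≈ 10.3 kN·m

γ = ρg = 833 × 9.81 / 1000 = 8.17173 kN/m³.
With the apex down, the centroid sits h/3 = 1/3 = 0.333333 m below the base (the top edge), so the centroid depth is h_c = 2.8 + 0.333333 = 3.13333 m.
A = ½ × 2.3 × 1 = 1.15 m².
Resultant F = γ·h_c·A = 8.17173 × 3.13333 × 1.15 = 29.4454 kN.
I_c = b·h³/36 = 2.3 × 1³/36 = 0.0638889 m⁴.
Centre of pressure: y_p = y_c + I_c/(y_c·A) = 3.13333 + 0.0638889/(3.13333 × 1.15) = 3.13333 + 0.0177305 = 3.15106 m along the plane.
The resultant acts 0.333333 + 0.0177305 = 0.351063 m (along the plate) below the hinge at the top edge, so the moment about the hinge is M = F × 0.351063 = 29.4454 × 0.351063 = 10.3372 kN·m.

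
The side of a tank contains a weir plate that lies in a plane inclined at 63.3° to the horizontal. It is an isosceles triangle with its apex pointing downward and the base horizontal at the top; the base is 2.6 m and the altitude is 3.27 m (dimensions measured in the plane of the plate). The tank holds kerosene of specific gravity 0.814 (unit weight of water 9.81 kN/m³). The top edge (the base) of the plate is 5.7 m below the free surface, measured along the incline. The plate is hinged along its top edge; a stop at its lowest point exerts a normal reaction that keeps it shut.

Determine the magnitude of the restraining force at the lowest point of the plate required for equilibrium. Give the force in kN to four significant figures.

P ≈ 74.15 kN

γ = 0.814 × 9.81 = 7.98534 kN/m³.
Let θ = 63.3° be the plate's angle to the horizontal; measure y along the incline from where the plane meets the free surface. Vertical depth h = y·sinθ with sinθ = 0.893371.
With the apex down, the centroid sits h/3 = 3.27/3 = 1.09 m below the base (the top edge), so y_c = 5.7 + 1.09 = 6.79 m and h_c = 6.79 × 0.893371 = 6.06599 m.
A = ½ × 2.6 × 3.27 = 4.251 m².
Resultant F = γ·h_c·A = 7.98534 × 6.06599 × 4.251 = 205.914 kN.
I_c = b·h³/36 = 2.6 × 3.27³/36 = 2.52531 m⁴.
Centre of pressure: y_p = y_c + I_c/(y_c·A) = 6.79 + 2.52531/(6.79 × 4.251) = 6.79 + 0.0874891 = 6.87749 m along the plane.
The resultant acts 1.09 + 0.0874891 = 1.17749 m (along the plate) below the hinge at the top edge, so the moment about the hinge is M = F × 1.17749 = 205.914 × 1.17749 = 242.462 kN·m.
A normal force at the bottom, 3.27 m from the hinge, must supply this moment: P = 242.462/3.27 = 74.1474 kN.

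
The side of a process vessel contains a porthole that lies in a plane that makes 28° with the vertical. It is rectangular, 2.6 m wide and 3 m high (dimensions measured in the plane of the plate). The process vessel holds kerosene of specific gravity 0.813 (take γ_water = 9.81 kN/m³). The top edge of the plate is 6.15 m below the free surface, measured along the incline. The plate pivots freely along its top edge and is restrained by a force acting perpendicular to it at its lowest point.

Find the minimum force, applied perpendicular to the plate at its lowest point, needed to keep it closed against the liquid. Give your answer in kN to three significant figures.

γ = 0.813 × 9.81 = 7.97553 kN/m³.
The plate makes 28° with the vertical, i.e. θ = 90° − 28° = 62° to the horizontal. Measuring y along the incline from the free-surface line, vertical depth h = y·sinθ with sinθ = 0.882948.
The centroid lies 3/2 = 1.5 m below the top edge, so y_c = 6.15 + 1.5 = 7.65 m and h_c = 7.65 × 0.882948 = 6.75455 m.
A = 2.6 × 3 = 7.8 m².
Resultant F = γ·h_c·A = 7.97553 × 6.75455 × 7.8 = 420.195 kN.
I_c = b·h³/12 = 2.6 × 3³/12 = 5.85 m⁴.
Centre of pressure: y_p = y_c + I_c/(y_c·A) = 7.65 + 5.85/(7.65 × 7.8) = 7.65 + 0.0980392 = 7.74804 m along the plane.
The resultant acts 1.5 + 0.0980392 = 1.59804 m (along the plate) below the hinge at the top edge, so the moment about the hinge is M = F × 1.59804 = 420.195 × 1.59804 = 671.488 kN·m.
A normal force at the bottom, 3 m from the hinge, must supply this moment: P = 671.488/3 = 223.829 kN.

P ≈ 224 kN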